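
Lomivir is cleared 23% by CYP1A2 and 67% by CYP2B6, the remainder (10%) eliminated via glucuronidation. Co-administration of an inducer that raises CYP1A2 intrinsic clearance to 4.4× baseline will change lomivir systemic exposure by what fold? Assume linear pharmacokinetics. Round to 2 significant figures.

0.56

The CYP1A2 pathway (23% of clearance) rises to 4.4× activity: 0.23 × 4.4 = 1.012.
CYP2B6 (67%) and the residual 10% are unaffected.
New clearance relative to baseline: 1.012 + 0.67 + 0.1 = 1.782.
Systemic exposure ratio = CL_old/CL_new = 1 / 1.782 = 0.56.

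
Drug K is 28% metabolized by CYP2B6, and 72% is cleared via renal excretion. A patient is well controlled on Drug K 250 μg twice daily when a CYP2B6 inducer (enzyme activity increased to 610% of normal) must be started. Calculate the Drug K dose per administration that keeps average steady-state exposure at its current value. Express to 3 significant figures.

607 μg

CYP2B6: 0.28 × 6.1 = 1.708
Other: 0.72 (unchanged)
Relative clearance = 1.708 + 0.72 = 2.428.
Exposure is unchanged when dose changes in proportion to clearance. New dose = 250 μg × 2.428 = 607 μg.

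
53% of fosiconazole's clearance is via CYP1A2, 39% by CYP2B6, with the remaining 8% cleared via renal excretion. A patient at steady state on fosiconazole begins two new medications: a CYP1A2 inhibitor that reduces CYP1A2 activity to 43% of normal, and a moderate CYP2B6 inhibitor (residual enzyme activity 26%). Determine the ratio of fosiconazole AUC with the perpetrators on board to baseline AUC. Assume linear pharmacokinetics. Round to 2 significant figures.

CYP1A2: 0.53 × 0.43 = 0.2279
CYP2B6: 0.39 × 0.26 = 0.1014
Other: 0.08 (unchanged)
Relative clearance = 0.2279 + 0.1014 + 0.08 = 0.4093.
AUC ∝ 1/CL: fold-change = 1 / 0.4093 = 2.4.

2.4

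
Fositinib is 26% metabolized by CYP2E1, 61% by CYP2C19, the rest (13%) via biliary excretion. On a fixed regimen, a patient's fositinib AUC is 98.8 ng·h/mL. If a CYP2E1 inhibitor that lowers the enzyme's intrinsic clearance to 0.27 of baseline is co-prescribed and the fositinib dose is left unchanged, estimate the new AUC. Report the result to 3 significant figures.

122 ng·h/mL

The CYP2E1 pathway (26% of clearance) is reduced to 0.27× activity: 0.26 × 0.27 = 0.0702.
CYP2C19 (61%) and the residual 13% are unaffected.
New clearance relative to baseline: 0.0702 + 0.61 + 0.13 = 0.8102.
AUC ∝ 1/CL, so new value = 98.8 / 0.8102 = 122 ng·h/mL.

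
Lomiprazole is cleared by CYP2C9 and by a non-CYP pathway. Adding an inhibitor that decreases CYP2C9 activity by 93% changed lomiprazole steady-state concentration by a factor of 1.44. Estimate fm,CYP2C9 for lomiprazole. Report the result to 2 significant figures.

0.33

Let fm be the CYP2C9 fraction. New clearance relative to baseline = fm × 0.07 + (1 − fm).
Steady-state concentration ratio = 1 / (new CL fraction), so new CL fraction = 1 / 1.44 = 0.6944.
fm × 0.07 + 1 − fm = 0.6944  ⇒  fm × (0.07 − 1) = −0.3056  ⇒  fm = 0.33.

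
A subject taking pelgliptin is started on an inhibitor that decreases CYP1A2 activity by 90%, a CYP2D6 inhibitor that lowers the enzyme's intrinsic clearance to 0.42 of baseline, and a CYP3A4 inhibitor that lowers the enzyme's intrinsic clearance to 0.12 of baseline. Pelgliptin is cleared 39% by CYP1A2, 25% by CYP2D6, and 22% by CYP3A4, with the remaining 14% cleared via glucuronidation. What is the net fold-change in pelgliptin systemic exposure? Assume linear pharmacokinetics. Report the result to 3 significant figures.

The CYP1A2 pathway (39% of clearance) drops to 0.1× activity: 0.39 × 0.1 = 0.039.
The CYP2D6 pathway (25% of clearance) falls to 0.42× activity: 0.25 × 0.42 = 0.105.
The CYP3A4 pathway (22% of clearance) is reduced to 0.12× activity: 0.22 × 0.12 = 0.0264.
Non-CYP routes (14%) are unchanged.
Relative clearance = 0.039 + 0.105 + 0.0264 + 0.14 = 0.3104.
Systemic exposure ∝ 1/CL: fold-change = 1 / 0.3104 = 3.22.

3.22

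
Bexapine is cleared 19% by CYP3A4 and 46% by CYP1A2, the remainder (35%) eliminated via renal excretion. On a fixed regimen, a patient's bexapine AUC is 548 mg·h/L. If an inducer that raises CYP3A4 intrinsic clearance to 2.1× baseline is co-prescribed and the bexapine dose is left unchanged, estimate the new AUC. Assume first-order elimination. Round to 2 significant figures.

CYP3A4: 0.19 × 2.1 = 0.399
CYP1A2: 0.46 (unchanged)
Other: 0.35 (unchanged)
CL_new/CL_old = 0.399 + 0.46 + 0.35 = 1.209.
New AUC = baseline ÷ relative clearance = 548 / 1.209 = 4.5 × 10² mg·h/L.

4.5 × 10² mg·h/L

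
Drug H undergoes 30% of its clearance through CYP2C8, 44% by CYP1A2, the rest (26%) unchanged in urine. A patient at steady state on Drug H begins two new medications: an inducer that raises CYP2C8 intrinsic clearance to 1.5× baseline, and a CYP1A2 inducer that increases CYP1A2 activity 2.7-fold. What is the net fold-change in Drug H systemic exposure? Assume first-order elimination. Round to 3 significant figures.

The CYP2C8 pathway (30% of clearance) is boosted to 1.5× activity: 0.3 × 1.5 = 0.45.
The CYP1A2 pathway (44% of clearance) rises to 2.7× activity: 0.44 × 2.7 = 1.188.
Non-CYP routes (26%) are unchanged.
New clearance relative to baseline: 0.45 + 1.188 + 0.26 = 1.898.
Because systemic exposure varies inversely with clearance, the combined effect is 1 / 1.898 = 0.527.

0.527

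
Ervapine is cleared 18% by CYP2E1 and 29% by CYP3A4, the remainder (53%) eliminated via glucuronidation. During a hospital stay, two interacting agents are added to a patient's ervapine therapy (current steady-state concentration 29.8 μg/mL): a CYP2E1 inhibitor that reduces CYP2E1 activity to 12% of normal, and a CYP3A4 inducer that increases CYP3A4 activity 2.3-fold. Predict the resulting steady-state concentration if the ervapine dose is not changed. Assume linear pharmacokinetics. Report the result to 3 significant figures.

24.5 μg/mL

The CYP2E1 pathway (18% of clearance) falls to 0.12× activity: 0.18 × 0.12 = 0.0216.
The CYP3A4 pathway (29% of clearance) rises to 2.3× activity: 0.29 × 2.3 = 0.667.
Non-CYP routes (53%) are unchanged.
New clearance relative to baseline: 0.0216 + 0.667 + 0.53 = 1.2186.
Dividing the baseline by the relative clearance: 29.8 / 1.2186 = 24.5 μg/mL.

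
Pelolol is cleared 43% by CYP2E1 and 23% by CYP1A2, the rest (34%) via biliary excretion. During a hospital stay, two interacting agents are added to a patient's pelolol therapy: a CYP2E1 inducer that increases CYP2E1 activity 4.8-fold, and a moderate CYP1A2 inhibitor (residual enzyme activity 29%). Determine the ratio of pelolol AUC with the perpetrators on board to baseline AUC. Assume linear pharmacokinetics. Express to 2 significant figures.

The CYP2E1 pathway (43% of clearance) is boosted to 4.8× activity: 0.43 × 4.8 = 2.064.
The CYP1A2 pathway (23% of clearance) drops to 0.29× activity: 0.23 × 0.29 = 0.0667.
Non-CYP routes (34%) are unchanged.
Relative clearance = 2.064 + 0.0667 + 0.34 = 2.4707.
Net AUC ratio = 1 / 2.4707 = 0.40.

0.40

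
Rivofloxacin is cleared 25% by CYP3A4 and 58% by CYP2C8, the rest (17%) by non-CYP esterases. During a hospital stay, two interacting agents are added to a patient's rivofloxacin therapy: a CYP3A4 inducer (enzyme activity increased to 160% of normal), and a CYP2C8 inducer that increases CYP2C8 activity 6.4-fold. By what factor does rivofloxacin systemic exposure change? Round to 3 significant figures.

0.234

CYP3A4: 0.25 × 1.6 = 0.4
CYP2C8: 0.58 × 6.4 = 3.712
Other: 0.17 (unchanged)
Relative clearance = 0.4 + 3.712 + 0.17 = 4.282.
Net systemic exposure ratio = 1 / 4.282 = 0.234.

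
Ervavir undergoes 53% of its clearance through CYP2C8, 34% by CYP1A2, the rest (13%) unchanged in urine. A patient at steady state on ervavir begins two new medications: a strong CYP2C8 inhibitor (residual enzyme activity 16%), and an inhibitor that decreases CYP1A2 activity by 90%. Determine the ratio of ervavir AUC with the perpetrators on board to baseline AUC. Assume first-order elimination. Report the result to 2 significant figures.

The CYP2C8 pathway (53% of clearance) falls to 0.16× activity: 0.53 × 0.16 = 0.0848.
The CYP1A2 pathway (34% of clearance) is reduced to 0.1× activity: 0.34 × 0.1 = 0.034.
The remaining 13% of clearance is unaffected.
CL_new/CL_old = 0.0848 + 0.034 + 0.13 = 0.2488.
Net AUC ratio = 1 / 0.2488 = 4.0.

4.0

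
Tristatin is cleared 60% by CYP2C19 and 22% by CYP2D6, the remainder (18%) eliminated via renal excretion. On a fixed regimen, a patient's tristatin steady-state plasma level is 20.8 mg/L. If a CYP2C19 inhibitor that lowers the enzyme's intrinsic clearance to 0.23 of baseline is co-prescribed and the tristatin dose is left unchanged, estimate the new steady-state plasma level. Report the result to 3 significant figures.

The CYP2C19 pathway (60% of clearance) drops to 0.23× activity: 0.6 × 0.23 = 0.138.
CYP2D6 (22%) and the residual 18% are unaffected.
New clearance relative to baseline: 0.138 + 0.22 + 0.18 = 0.538.
Steady-state plasma level ∝ 1/CL, so new value = 20.8 / 0.538 = 38.7 mg/L.

38.7 mg/L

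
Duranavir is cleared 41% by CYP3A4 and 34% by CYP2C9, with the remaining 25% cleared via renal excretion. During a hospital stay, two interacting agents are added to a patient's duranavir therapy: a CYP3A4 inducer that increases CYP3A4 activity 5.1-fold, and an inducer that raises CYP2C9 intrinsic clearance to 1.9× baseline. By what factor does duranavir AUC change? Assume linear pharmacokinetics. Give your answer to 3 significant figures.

0.335

The CYP3A4 pathway (41% of clearance) is boosted to 5.1× activity: 0.41 × 5.1 = 2.091.
The CYP2C9 pathway (34% of clearance) increases to 1.9× activity: 0.34 × 1.9 = 0.646.
The remaining 25% of clearance is unaffected.
CL_new/CL_old = 2.091 + 0.646 + 0.25 = 2.987.
Because AUC varies inversely with clearance, the combined effect is 1 / 2.987 = 0.335.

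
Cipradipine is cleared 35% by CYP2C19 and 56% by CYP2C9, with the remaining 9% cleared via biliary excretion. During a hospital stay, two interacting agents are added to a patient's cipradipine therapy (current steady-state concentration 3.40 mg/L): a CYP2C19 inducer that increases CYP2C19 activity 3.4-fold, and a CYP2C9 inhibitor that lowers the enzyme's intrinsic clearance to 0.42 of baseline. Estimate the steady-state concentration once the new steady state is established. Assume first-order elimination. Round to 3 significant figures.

CYP2C19: 0.35 × 3.4 = 1.19
CYP2C9: 0.56 × 0.42 = 0.2352
Other: 0.09 (unchanged)
CL_new/CL_old = 1.19 + 0.2352 + 0.09 = 1.5152.
New steady-state concentration = 3.40 / 1.5152 = 2.24 mg/L (concentration scales inversely with clearance).

2.24 mg/L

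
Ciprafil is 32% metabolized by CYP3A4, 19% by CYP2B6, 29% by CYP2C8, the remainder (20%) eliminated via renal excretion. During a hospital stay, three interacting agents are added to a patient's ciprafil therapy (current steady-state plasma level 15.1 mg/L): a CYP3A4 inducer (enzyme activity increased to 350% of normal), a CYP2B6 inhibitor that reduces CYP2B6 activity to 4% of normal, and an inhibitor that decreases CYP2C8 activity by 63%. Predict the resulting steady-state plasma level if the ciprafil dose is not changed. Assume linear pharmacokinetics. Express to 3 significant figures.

10.5 mg/L

CYP3A4: 0.32 × 3.5 = 1.12
CYP2B6: 0.19 × 0.04 = 0.0076
CYP2C8: 0.29 × 0.37 = 0.1073
Other: 0.2 (unchanged)
New clearance relative to baseline: 1.12 + 0.0076 + 0.1073 + 0.2 = 1.4349.
New steady-state plasma level = 15.1 / 1.4349 = 10.5 mg/L (concentration scales inversely with clearance).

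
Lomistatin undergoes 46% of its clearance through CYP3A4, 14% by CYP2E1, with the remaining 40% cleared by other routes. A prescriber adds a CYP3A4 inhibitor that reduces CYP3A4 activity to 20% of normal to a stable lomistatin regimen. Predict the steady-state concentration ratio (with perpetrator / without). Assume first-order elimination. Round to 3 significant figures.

1.58

The CYP3A4 pathway (46% of clearance) drops to 0.2× activity: 0.46 × 0.2 = 0.092.
CYP2E1 (14%) and the residual 40% are unaffected.
New clearance relative to baseline: 0.092 + 0.14 + 0.4 = 0.632.
Steady-state concentration ratio = CL_old/CL_new = 1 / 0.632 = 1.58.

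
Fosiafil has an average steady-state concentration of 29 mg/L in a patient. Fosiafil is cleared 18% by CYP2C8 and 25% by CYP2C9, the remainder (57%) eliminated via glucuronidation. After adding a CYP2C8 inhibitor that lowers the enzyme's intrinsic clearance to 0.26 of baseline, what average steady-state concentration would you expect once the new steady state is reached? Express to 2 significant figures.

33 mg/L

CYP2C8: 0.18 × 0.26 = 0.0468
CYP2C9: 0.25 (unchanged)
Other: 0.57 (unchanged)
Relative clearance = 0.0468 + 0.25 + 0.57 = 0.8668.
Average steady-state concentration ∝ 1/CL, so new value = 29 / 0.8668 = 33 mg/L.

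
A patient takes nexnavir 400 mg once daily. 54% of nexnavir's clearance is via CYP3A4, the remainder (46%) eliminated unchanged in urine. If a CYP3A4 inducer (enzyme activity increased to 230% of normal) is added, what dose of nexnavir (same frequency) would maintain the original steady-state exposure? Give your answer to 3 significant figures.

CYP3A4: 0.54 × 2.3 = 1.242
Other: 0.46 (unchanged)
New clearance relative to baseline: 1.242 + 0.46 = 1.702.
Exposure is unchanged when dose changes in proportion to clearance. New dose = 400 mg × 1.702 = 681 mg.

681 mg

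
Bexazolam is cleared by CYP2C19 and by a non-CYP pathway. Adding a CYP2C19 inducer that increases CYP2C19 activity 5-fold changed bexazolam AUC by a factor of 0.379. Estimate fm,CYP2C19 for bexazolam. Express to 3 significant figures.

CL'/CL = 1 / 0.379 = 2.639
5·fm + (1 − fm) = 2.639
fm = (2.639 − 1) / (5 − 1) = 0.410

0.410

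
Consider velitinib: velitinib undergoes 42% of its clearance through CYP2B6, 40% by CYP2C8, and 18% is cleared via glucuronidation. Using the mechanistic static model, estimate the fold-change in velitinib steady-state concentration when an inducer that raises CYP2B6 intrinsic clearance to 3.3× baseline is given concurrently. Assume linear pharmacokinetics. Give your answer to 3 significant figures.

The CYP2B6 pathway (42% of clearance) increases to 3.3× activity: 0.42 × 3.3 = 1.386.
CYP2C8 (40%) and the residual 18% are unaffected.
New clearance relative to baseline: 1.386 + 0.4 + 0.18 = 1.966.
Since steady-state concentration ∝ 1/CL, the ratio is 1 / 1.966 = 0.509.

0.509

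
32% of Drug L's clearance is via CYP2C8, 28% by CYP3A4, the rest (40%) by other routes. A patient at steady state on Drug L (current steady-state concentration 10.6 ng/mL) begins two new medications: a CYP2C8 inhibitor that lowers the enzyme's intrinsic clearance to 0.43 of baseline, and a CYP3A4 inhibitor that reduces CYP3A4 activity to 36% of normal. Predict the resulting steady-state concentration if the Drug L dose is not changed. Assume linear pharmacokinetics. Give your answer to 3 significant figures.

CYP2C8: 0.32 × 0.43 = 0.1376
CYP3A4: 0.28 × 0.36 = 0.1008
Other: 0.4 (unchanged)
CL_new/CL_old = 0.1376 + 0.1008 + 0.4 = 0.6384.
Dividing the baseline by the relative clearance: 10.6 / 0.6384 = 16.6 ng/mL.

16.6 ng/mL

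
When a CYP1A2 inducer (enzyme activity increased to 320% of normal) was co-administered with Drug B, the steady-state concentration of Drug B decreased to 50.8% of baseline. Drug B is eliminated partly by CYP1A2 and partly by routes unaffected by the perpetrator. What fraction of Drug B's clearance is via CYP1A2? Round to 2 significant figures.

0.44

CL'/CL = 1 / 0.508 = 1.969
3.2·fm + (1 − fm) = 1.969
fm = (1.969 − 1) / (3.2 − 1) = 0.44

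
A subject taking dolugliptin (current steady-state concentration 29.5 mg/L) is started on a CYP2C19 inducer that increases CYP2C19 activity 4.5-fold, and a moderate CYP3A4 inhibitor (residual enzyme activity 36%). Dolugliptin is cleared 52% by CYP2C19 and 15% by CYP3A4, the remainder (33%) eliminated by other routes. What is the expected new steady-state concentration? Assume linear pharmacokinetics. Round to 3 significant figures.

10.8 mg/L

CYP2C19: 0.52 × 4.5 = 2.34
CYP3A4: 0.15 × 0.36 = 0.054
Other: 0.33 (unchanged)
New clearance relative to baseline: 2.34 + 0.054 + 0.33 = 2.724.
New steady-state concentration = 29.5 / 2.724 = 10.8 mg/L (concentration scales inversely with clearance).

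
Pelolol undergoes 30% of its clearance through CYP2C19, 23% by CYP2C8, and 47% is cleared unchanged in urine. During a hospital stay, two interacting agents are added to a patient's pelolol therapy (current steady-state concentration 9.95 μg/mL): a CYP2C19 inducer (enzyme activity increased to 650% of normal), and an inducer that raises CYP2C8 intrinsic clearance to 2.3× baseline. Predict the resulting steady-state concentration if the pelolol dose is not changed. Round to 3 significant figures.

3.37 μg/mL

The CYP2C19 pathway (30% of clearance) increases to 6.5× activity: 0.3 × 6.5 = 1.95.
The CYP2C8 pathway (23% of clearance) rises to 2.3× activity: 0.23 × 2.3 = 0.529.
Non-CYP routes (47%) are unchanged.
CL_new/CL_old = 1.95 + 0.529 + 0.47 = 2.949.
Dividing the baseline by the relative clearance: 9.95 / 2.949 = 3.37 μg/mL.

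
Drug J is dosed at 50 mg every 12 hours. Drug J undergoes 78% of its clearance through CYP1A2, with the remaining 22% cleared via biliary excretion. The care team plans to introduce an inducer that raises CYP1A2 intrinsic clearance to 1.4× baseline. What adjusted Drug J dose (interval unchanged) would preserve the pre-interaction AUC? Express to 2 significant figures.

The CYP1A2 pathway (78% of clearance) is boosted to 1.4× activity: 0.78 × 1.4 = 1.092.
The remaining 22% of clearance is unaffected.
Relative clearance = 1.092 + 0.22 = 1.312.
Exposure is unchanged when dose changes in proportion to clearance. New dose = 50 mg × 1.312 = 66 mg.

66 mg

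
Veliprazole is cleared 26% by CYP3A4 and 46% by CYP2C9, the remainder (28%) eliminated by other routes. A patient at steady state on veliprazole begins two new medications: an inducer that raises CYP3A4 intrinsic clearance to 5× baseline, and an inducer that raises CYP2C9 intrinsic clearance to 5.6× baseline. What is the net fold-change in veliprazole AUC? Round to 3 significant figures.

The CYP3A4 pathway (26% of clearance) rises to 5× activity: 0.26 × 5 = 1.3.
The CYP2C9 pathway (46% of clearance) is boosted to 5.6× activity: 0.46 × 5.6 = 2.576.
Non-CYP routes (28%) are unchanged.
Relative clearance = 1.3 + 2.576 + 0.28 = 4.156.
AUC ∝ 1/CL: fold-change = 1 / 4.156 = 0.241.

0.241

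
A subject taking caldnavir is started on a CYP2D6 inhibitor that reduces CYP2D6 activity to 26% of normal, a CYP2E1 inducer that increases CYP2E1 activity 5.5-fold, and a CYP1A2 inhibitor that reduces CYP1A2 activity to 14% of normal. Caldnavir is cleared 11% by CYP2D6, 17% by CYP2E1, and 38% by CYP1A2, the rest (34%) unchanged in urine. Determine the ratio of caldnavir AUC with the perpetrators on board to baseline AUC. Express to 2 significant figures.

0.74

The CYP2D6 pathway (11% of clearance) is reduced to 0.26× activity: 0.11 × 0.26 = 0.0286.
The CYP2E1 pathway (17% of clearance) increases to 5.5× activity: 0.17 × 5.5 = 0.935.
The CYP1A2 pathway (38% of clearance) is reduced to 0.14× activity: 0.38 × 0.14 = 0.0532.
Non-CYP routes (34%) are unchanged.
CL_new/CL_old = 0.0286 + 0.935 + 0.0532 + 0.34 = 1.3568.
Net AUC ratio = 1 / 1.3568 = 0.74.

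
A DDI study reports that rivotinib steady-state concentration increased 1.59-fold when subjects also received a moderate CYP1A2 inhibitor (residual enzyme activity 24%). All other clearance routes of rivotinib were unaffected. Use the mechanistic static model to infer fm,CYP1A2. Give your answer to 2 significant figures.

0.49

Let x = fm,CYP1A2. Because steady-state concentration ∝ 1/CL, relative clearance fell to 1/1.59 = 0.6289.
Setting x·0.24 + (1 − x) = 0.6289 and solving: x = (0.6289 − 1)/(0.24 − 1) = 0.49.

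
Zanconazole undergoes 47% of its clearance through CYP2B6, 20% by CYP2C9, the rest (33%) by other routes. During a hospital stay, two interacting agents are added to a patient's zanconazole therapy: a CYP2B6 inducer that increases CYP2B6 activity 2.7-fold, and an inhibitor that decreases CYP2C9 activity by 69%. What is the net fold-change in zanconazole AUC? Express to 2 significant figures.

CYP2B6: 0.47 × 2.7 = 1.269
CYP2C9: 0.2 × 0.31 = 0.062
Other: 0.33 (unchanged)
New clearance relative to baseline: 1.269 + 0.062 + 0.33 = 1.661.
Because AUC varies inversely with clearance, the combined effect is 1 / 1.661 = 0.60.

0.60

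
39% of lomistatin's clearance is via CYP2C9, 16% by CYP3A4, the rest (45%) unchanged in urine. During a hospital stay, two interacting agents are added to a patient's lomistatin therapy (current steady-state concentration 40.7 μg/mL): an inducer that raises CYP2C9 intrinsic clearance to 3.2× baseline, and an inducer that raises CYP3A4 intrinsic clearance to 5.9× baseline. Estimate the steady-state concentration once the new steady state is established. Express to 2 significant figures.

15 μg/mL

The CYP2C9 pathway (39% of clearance) is boosted to 3.2× activity: 0.39 × 3.2 = 1.248.
The CYP3A4 pathway (16% of clearance) increases to 5.9× activity: 0.16 × 5.9 = 0.944.
The remaining 45% of clearance is unaffected.
New clearance relative to baseline: 1.248 + 0.944 + 0.45 = 2.642.
Steady-state concentration ∝ 1/CL: new value = 40.7 / 2.642 = 15 μg/mL.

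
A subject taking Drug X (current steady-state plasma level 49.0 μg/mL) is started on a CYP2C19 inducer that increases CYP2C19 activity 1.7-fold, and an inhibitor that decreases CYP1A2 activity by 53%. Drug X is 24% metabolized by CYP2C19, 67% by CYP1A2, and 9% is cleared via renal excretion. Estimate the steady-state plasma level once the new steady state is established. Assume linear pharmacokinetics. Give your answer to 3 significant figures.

CYP2C19: 0.24 × 1.7 = 0.408
CYP1A2: 0.67 × 0.47 = 0.3149
Other: 0.09 (unchanged)
Relative clearance = 0.408 + 0.3149 + 0.09 = 0.8129.
Steady-state plasma level ∝ 1/CL: new value = 49.0 / 0.8129 = 60.3 μg/mL.

60.3 μg/mL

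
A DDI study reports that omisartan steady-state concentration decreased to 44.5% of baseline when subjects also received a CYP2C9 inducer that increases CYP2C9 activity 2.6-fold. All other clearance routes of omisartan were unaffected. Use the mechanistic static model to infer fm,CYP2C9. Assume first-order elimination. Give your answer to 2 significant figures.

Let x = fm,CYP2C9. Because steady-state concentration ∝ 1/CL, relative clearance rose to 1/0.445 = 2.247.
Only the CYP2C9 route changed, so 2.247 = x·2.6 + (1 − x), giving x = 0.78.

0.78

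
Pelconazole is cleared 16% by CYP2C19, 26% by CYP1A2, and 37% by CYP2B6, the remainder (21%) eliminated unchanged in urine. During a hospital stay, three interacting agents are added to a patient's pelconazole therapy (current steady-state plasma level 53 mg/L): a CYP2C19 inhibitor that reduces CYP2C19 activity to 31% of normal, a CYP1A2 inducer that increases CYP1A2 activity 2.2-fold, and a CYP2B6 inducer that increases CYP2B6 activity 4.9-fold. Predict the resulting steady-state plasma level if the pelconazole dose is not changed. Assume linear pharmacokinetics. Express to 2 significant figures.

20 mg/L

The CYP2C19 pathway (16% of clearance) drops to 0.31× activity: 0.16 × 0.31 = 0.0496.
The CYP1A2 pathway (26% of clearance) is boosted to 2.2× activity: 0.26 × 2.2 = 0.572.
The CYP2B6 pathway (37% of clearance) rises to 4.9× activity: 0.37 × 4.9 = 1.813.
Non-CYP routes (21%) are unchanged.
New clearance relative to baseline: 0.0496 + 0.572 + 1.813 + 0.21 = 2.6446.
New steady-state plasma level = 53 / 2.6446 = 20 mg/L (concentration scales inversely with clearance).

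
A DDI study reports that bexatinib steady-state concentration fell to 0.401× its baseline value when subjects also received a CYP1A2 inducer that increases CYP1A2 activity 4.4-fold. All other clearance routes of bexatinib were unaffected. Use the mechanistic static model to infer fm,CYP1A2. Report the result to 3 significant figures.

Write x for the fraction cleared via CYP1A2. The observed steady-state concentration change means clearance rose to 1/0.401 = 2.494 of baseline.
Setting x·4.4 + (1 − x) = 2.494 and solving: x = (2.494 − 1)/(4.4 − 1) = 0.439.

0.439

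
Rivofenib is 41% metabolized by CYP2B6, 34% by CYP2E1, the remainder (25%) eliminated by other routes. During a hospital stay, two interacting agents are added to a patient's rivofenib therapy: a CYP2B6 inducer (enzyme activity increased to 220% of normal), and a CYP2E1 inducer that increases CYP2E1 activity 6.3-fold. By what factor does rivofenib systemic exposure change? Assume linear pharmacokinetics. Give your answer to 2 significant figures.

The CYP2B6 pathway (41% of clearance) is boosted to 2.2× activity: 0.41 × 2.2 = 0.902.
The CYP2E1 pathway (34% of clearance) is boosted to 6.3× activity: 0.34 × 6.3 = 2.142.
The remaining 25% of clearance is unaffected.
CL_new/CL_old = 0.902 + 2.142 + 0.25 = 3.294.
Because systemic exposure varies inversely with clearance, the combined effect is 1 / 3.294 = 0.30.

0.30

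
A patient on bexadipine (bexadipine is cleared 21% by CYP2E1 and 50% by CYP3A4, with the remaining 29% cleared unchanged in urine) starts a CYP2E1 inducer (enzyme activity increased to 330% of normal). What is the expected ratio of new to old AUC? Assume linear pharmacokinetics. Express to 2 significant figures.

The CYP2E1 pathway (21% of clearance) rises to 3.3× activity: 0.21 × 3.3 = 0.693.
CYP3A4 (50%) and the residual 29% are unaffected.
New clearance relative to baseline: 0.693 + 0.5 + 0.29 = 1.483.
Since AUC ∝ 1/CL, the ratio is 1 / 1.483 = 0.67.

0.67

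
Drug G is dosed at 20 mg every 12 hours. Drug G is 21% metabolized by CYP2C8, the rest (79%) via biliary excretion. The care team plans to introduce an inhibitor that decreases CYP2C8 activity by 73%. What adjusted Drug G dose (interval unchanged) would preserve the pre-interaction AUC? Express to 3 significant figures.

CYP2C8: 0.21 × 0.27 = 0.0567
Other: 0.79 (unchanged)
Relative clearance = 0.0567 + 0.79 = 0.8467.
Css,avg = (dose rate)/CL, so holding Css fixed requires dose ∝ CL: 20 × 0.8467 = 16.9 mg.

16.9 mg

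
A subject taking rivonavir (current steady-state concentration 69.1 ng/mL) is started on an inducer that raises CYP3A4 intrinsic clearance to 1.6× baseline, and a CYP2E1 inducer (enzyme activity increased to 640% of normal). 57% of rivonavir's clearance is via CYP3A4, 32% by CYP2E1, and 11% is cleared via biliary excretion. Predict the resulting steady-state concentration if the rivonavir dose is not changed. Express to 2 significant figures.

23 ng/mL

CYP3A4: 0.57 × 1.6 = 0.912
CYP2E1: 0.32 × 6.4 = 2.048
Other: 0.11 (unchanged)
Relative clearance = 0.912 + 2.048 + 0.11 = 3.07.
New steady-state concentration = 69.1 / 3.07 = 23 ng/mL (concentration scales inversely with clearance).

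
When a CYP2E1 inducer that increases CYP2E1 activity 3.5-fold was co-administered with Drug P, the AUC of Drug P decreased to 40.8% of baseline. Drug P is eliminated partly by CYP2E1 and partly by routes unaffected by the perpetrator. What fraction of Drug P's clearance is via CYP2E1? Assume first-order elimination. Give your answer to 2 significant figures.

0.58

Call the CYP2E1 fraction fm. After the interaction, CL_new/CL_old = fm × 3.5 + (1 − fm).
AUC ratio = 1 / (new CL fraction), so new CL fraction = 1 / 0.408 = 2.451.
fm × 3.5 + 1 − fm = 2.451  ⇒  fm × (3.5 − 1) = 1.451  ⇒  fm = 0.58.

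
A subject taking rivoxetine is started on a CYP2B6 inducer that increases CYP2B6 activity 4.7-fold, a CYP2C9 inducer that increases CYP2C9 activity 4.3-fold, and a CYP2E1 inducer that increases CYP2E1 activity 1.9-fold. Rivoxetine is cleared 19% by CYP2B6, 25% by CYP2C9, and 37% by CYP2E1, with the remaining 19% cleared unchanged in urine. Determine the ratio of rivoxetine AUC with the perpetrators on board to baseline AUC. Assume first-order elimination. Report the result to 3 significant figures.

0.350

The CYP2B6 pathway (19% of clearance) rises to 4.7× activity: 0.19 × 4.7 = 0.893.
The CYP2C9 pathway (25% of clearance) rises to 4.3× activity: 0.25 × 4.3 = 1.075.
The CYP2E1 pathway (37% of clearance) increases to 1.9× activity: 0.37 × 1.9 = 0.703.
The remaining 19% of clearance is unaffected.
CL_new/CL_old = 0.893 + 1.075 + 0.703 + 0.19 = 2.861.
Net AUC ratio = 1 / 2.861 = 0.350.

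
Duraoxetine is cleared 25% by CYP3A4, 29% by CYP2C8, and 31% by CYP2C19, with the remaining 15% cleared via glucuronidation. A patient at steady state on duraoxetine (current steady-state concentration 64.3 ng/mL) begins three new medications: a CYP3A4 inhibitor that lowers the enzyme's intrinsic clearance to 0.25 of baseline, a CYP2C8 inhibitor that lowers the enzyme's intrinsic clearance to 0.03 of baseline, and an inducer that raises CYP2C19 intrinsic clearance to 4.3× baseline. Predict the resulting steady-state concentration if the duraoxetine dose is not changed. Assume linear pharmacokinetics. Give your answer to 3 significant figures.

41.4 ng/mL

The CYP3A4 pathway (25% of clearance) drops to 0.25× activity: 0.25 × 0.25 = 0.0625.
The CYP2C8 pathway (29% of clearance) drops to 0.03× activity: 0.29 × 0.03 = 0.0087.
The CYP2C19 pathway (31% of clearance) is boosted to 4.3× activity: 0.31 × 4.3 = 1.333.
Non-CYP routes (15%) are unchanged.
Relative clearance = 0.0625 + 0.0087 + 1.333 + 0.15 = 1.5542.
Dividing the baseline by the relative clearance: 64.3 / 1.5542 = 41.4 ng/mL.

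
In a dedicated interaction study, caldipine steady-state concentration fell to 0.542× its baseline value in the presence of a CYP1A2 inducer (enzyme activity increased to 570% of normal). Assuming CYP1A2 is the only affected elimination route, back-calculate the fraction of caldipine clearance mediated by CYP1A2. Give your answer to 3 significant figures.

Call the CYP1A2 fraction fm. After the interaction, CL_new/CL_old = fm × 5.7 + (1 − fm).
Steady-state concentration ratio = 1 / (new CL fraction), so new CL fraction = 1 / 0.542 = 1.845.
fm × 5.7 + 1 − fm = 1.845  ⇒  fm × (5.7 − 1) = 0.845  ⇒  fm = 0.180.

0.180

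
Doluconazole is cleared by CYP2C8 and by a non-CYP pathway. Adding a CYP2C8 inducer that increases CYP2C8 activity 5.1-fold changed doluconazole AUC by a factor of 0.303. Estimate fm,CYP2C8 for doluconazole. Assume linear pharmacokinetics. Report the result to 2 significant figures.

0.56

CL'/CL = 1 / 0.303 = 3.3
5.1·fm + (1 − fm) = 3.3
fm = (3.3 − 1) / (5.1 − 1) = 0.56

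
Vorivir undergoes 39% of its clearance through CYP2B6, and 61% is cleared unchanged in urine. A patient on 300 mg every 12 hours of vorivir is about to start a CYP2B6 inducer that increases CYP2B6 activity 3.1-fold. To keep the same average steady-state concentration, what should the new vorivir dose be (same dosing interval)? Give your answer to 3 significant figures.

The CYP2B6 pathway (39% of clearance) is boosted to 3.1× activity: 0.39 × 3.1 = 1.209.
The remaining 61% of clearance is unaffected.
CL_new/CL_old = 1.209 + 0.61 = 1.819.
To maintain the same steady-state level, dose must scale with clearance: new dose = 300 × 1.819 = 546 mg.

546 mg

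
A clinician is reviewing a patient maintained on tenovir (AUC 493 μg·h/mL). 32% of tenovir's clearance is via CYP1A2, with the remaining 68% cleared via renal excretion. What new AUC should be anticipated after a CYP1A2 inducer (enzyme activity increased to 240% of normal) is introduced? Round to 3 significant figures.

The CYP1A2 pathway (32% of clearance) rises to 2.4× activity: 0.32 × 2.4 = 0.768.
The remaining 68% of clearance is unaffected.
Relative clearance = 0.768 + 0.68 = 1.448.
New AUC = baseline ÷ relative clearance = 493 / 1.448 = 340 μg·h/mL.

340 μg·h/mL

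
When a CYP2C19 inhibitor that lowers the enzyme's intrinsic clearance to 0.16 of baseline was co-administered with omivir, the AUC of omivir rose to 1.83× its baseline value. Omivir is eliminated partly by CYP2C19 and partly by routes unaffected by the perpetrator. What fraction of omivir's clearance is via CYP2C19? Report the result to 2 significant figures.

Let x = fm,CYP2C19. Because AUC ∝ 1/CL, relative clearance fell to 1/1.83 = 0.5464.
Setting x·0.16 + (1 − x) = 0.5464 and solving: x = (0.5464 − 1)/(0.16 − 1) = 0.54.

0.54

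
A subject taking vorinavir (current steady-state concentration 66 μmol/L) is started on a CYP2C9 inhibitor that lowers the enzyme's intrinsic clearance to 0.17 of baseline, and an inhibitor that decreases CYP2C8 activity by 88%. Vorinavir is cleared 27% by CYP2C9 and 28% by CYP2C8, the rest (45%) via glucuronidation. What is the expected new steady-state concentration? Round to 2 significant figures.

1.2 × 10² μmol/L

The CYP2C9 pathway (27% of clearance) is reduced to 0.17× activity: 0.27 × 0.17 = 0.0459.
The CYP2C8 pathway (28% of clearance) falls to 0.12× activity: 0.28 × 0.12 = 0.0336.
The remaining 45% of clearance is unaffected.
Relative clearance = 0.0459 + 0.0336 + 0.45 = 0.5295.
New steady-state concentration = 66 / 0.5295 = 1.2 × 10² μmol/L (concentration scales inversely with clearance).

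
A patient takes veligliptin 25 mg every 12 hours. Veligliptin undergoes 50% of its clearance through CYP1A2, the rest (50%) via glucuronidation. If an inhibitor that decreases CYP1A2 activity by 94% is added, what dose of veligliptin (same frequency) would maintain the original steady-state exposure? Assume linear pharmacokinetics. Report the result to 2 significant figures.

The CYP1A2 pathway (50% of clearance) falls to 0.06× activity: 0.5 × 0.06 = 0.03.
Non-CYP routes (50%) are unchanged.
CL_new/CL_old = 0.03 + 0.5 = 0.53.
Css,avg = (dose rate)/CL, so holding Css fixed requires dose ∝ CL: 25 × 0.53 = 13 mg.

13 mg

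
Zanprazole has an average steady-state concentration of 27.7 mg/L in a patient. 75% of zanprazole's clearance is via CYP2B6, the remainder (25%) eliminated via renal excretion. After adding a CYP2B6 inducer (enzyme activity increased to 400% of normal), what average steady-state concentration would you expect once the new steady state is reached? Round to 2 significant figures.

8.5 mg/L

CYP2B6: 0.75 × 4 = 3
Other: 0.25 (unchanged)
Relative clearance = 3 + 0.25 = 3.25.
Average steady-state concentration ∝ 1/CL, so new value = 27.7 / 3.25 = 8.5 mg/L.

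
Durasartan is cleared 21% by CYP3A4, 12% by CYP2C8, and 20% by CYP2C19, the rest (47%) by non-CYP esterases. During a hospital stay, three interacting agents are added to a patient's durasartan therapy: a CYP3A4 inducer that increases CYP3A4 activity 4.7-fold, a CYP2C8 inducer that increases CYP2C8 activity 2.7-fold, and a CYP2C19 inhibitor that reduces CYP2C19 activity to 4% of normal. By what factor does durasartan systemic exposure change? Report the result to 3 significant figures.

The CYP3A4 pathway (21% of clearance) increases to 4.7× activity: 0.21 × 4.7 = 0.987.
The CYP2C8 pathway (12% of clearance) increases to 2.7× activity: 0.12 × 2.7 = 0.324.
The CYP2C19 pathway (20% of clearance) is reduced to 0.04× activity: 0.2 × 0.04 = 0.008.
The remaining 47% of clearance is unaffected.
Relative clearance = 0.987 + 0.324 + 0.008 + 0.47 = 1.789.
Systemic exposure ∝ 1/CL: fold-change = 1 / 1.789 = 0.559.

0.559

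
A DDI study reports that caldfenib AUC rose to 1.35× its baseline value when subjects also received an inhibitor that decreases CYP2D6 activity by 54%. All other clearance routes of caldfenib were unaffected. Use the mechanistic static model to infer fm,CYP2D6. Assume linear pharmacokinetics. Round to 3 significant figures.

Call the CYP2D6 fraction fm. After the interaction, CL_new/CL_old = fm × 0.46 + (1 − fm).
AUC ratio = 1 / (new CL fraction), so new CL fraction = 1 / 1.35 = 0.7407.
fm × 0.46 + 1 − fm = 0.7407  ⇒  fm × (0.46 − 1) = −0.2593  ⇒  fm = 0.480.

0.480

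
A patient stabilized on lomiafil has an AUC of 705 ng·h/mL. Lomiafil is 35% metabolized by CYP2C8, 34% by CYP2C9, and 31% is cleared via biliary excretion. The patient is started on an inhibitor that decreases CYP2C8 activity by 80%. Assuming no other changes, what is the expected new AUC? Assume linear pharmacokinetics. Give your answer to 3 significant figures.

CYP2C8: 0.35 × 0.2 = 0.07
CYP2C9: 0.34 (unchanged)
Other: 0.31 (unchanged)
CL_new/CL_old = 0.07 + 0.34 + 0.31 = 0.72.
AUC ∝ 1/CL, so new value = 705 / 0.72 = 979 ng·h/mL.

979 ng·h/mL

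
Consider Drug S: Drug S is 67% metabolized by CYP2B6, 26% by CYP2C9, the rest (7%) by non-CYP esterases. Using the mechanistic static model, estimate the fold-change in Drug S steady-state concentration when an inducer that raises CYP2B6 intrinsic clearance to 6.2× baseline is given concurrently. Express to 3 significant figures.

The CYP2B6 pathway (67% of clearance) rises to 6.2× activity: 0.67 × 6.2 = 4.154.
CYP2C9 (26%) and the residual 7% are unaffected.
Relative clearance = 4.154 + 0.26 + 0.07 = 4.484.
Steady-state concentration ratio = CL_old/CL_new = 1 / 4.484 = 0.223.

0.223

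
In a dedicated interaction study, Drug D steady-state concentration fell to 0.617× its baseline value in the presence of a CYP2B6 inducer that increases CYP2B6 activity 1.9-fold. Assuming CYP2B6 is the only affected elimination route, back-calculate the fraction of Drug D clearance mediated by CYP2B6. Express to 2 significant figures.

Let x = fm,CYP2B6. Because steady-state concentration ∝ 1/CL, relative clearance rose to 1/0.617 = 1.621.
Setting x·1.9 + (1 − x) = 1.621 and solving: x = (1.621 − 1)/(1.9 − 1) = 0.69.

0.69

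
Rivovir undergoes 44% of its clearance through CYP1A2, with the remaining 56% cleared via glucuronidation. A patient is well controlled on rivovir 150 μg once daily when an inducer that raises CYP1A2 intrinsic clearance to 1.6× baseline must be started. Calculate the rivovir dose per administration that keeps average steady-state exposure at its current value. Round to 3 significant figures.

CYP1A2: 0.44 × 1.6 = 0.704
Other: 0.56 (unchanged)
New clearance relative to baseline: 0.704 + 0.56 = 1.264.
To maintain the same steady-state level, dose must scale with clearance: new dose = 150 × 1.264 = 190 μg.

190 μg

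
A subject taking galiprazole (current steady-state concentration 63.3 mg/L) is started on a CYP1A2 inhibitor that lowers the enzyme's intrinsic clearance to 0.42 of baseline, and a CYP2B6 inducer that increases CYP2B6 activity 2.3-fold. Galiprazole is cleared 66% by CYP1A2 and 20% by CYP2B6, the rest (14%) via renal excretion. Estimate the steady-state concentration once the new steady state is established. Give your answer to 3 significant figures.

72.2 mg/L

The CYP1A2 pathway (66% of clearance) falls to 0.42× activity: 0.66 × 0.42 = 0.2772.
The CYP2B6 pathway (20% of clearance) increases to 2.3× activity: 0.2 × 2.3 = 0.46.
Non-CYP routes (14%) are unchanged.
CL_new/CL_old = 0.2772 + 0.46 + 0.14 = 0.8772.
Steady-state concentration ∝ 1/CL: new value = 63.3 / 0.8772 = 72.2 mg/L.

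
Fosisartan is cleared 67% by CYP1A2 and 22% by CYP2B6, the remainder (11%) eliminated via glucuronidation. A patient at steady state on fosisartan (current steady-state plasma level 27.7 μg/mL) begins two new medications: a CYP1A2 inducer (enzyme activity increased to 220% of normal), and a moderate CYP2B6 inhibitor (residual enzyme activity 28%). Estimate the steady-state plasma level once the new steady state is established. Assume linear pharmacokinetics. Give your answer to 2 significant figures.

The CYP1A2 pathway (67% of clearance) is boosted to 2.2× activity: 0.67 × 2.2 = 1.474.
The CYP2B6 pathway (22% of clearance) drops to 0.28× activity: 0.22 × 0.28 = 0.0616.
Non-CYP routes (11%) are unchanged.
Relative clearance = 1.474 + 0.0616 + 0.11 = 1.6456.
Steady-state plasma level ∝ 1/CL: new value = 27.7 / 1.6456 = 17 μg/mL.

17 μg/mL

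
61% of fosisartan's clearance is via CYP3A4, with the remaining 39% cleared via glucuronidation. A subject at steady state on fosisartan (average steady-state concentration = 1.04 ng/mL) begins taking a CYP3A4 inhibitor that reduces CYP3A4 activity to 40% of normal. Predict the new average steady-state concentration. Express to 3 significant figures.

The CYP3A4 pathway (61% of clearance) is reduced to 0.4× activity: 0.61 × 0.4 = 0.244.
Non-CYP routes (39%) are unchanged.
CL_new/CL_old = 0.244 + 0.39 = 0.634.
New average steady-state concentration = baseline ÷ relative clearance = 1.04 / 0.634 = 1.64 ng/mL.

1.64 ng/mL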